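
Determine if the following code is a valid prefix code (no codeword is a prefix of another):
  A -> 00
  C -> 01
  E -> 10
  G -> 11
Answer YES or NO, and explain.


Checking each pair (does one codeword prefix another?):
  A='00' vs C='01': no prefix
  A='00' vs E='10': no prefix
  A='00' vs G='11': no prefix
  C='01' vs A='00': no prefix
  C='01' vs E='10': no prefix
  C='01' vs G='11': no prefix
  E='10' vs A='00': no prefix
  E='10' vs C='01': no prefix
  E='10' vs G='11': no prefix
  G='11' vs A='00': no prefix
  G='11' vs C='01': no prefix
  G='11' vs E='10': no prefix
No violation found over all pairs.

YES -- this is a valid prefix code. No codeword is a prefix of any other codeword.


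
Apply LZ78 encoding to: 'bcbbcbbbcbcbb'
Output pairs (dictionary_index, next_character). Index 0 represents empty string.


LZ78 encoding steps:
Dictionary: {0: ''}
Step 1: w='' (idx 0), next='b' -> output (0, 'b'), add 'b' as idx 1
Step 2: w='' (idx 0), next='c' -> output (0, 'c'), add 'c' as idx 2
Step 3: w='b' (idx 1), next='b' -> output (1, 'b'), add 'bb' as idx 3
Step 4: w='c' (idx 2), next='b' -> output (2, 'b'), add 'cb' as idx 4
Step 5: w='bb' (idx 3), next='c' -> output (3, 'c'), add 'bbc' as idx 5
Step 6: w='b' (idx 1), next='c' -> output (1, 'c'), add 'bc' as idx 6
Step 7: w='bb' (idx 3), end of input -> output (3, '')


Encoded: [(0, 'b'), (0, 'c'), (1, 'b'), (2, 'b'), (3, 'c'), (1, 'c'), (3, '')]


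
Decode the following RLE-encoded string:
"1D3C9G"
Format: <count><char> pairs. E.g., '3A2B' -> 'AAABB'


Expanding each <count><char> pair:
  1D -> 'D'
  3C -> 'CCC'
  9G -> 'GGGGGGGGG'

Decoded = DCCCGGGGGGGGG


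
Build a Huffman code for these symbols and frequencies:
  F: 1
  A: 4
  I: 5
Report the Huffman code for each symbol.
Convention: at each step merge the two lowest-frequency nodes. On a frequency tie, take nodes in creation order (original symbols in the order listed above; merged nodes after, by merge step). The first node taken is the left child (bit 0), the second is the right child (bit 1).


Huffman tree construction:
Step 1: Merge F(1) + A(4) = 5
Step 2: Merge I(5) + (F+A)(5) = 10
Read each symbol's code off the tree from the root (left child = 0, right child = 1).

Codes:
  F: 10 (length 2)
  A: 11 (length 2)
  I: 0 (length 1)
Average code length: 15/10 = 1.5000 bits/symbol


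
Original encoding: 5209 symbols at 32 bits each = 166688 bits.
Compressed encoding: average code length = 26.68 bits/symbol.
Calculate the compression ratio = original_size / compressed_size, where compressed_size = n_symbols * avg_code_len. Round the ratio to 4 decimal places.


original_size = n_symbols * orig_bits = 5209 * 32 = 166688 bits
compressed_size = n_symbols * avg_code_len = 5209 * 26.68 = 138976.12 bits
ratio = original_size / compressed_size = 166688 / 138976.12 = 1.1994

Compression ratio = 1.1994


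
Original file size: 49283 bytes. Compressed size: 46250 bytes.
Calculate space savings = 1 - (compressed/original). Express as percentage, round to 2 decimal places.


ratio = compressed/original = 46250/49283 = 0.938457
savings = 1 - ratio = 1 - 0.938457 = 0.061543
as a percentage: 0.061543 * 100 = 6.15%

Space savings = 1 - 46250/49283 = 6.15%


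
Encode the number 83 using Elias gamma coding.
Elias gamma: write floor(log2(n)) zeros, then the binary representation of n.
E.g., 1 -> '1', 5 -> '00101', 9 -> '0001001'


num_bits = floor(log2(83)) + 1 = 7
leading_zeros = num_bits - 1 = 6
binary(83) = 1010011

Elias gamma(83) = '000000' + '1010011' = 0000001010011 (13 bits)


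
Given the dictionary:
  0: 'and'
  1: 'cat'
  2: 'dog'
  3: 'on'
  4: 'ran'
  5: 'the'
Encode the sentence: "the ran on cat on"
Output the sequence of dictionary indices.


Look up each word in the dictionary:
  'the' -> 5
  'ran' -> 4
  'on' -> 3
  'cat' -> 1
  'on' -> 3

Encoded: [5, 4, 3, 1, 3]


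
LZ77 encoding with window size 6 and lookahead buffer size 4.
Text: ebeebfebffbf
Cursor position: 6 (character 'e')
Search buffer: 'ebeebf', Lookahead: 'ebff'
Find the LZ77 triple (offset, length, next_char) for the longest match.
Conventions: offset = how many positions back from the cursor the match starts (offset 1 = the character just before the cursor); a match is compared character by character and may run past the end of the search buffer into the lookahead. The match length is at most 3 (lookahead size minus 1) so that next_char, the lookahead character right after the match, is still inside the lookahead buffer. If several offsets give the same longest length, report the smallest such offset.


Try each offset into the search buffer:
  offset=1 (pos 5, char 'f'): match length 0
  offset=2 (pos 4, char 'b'): match length 0
  offset=3 (pos 3, char 'e'): match length 3
  offset=4 (pos 2, char 'e'): match length 1
  offset=5 (pos 1, char 'b'): match length 0
  offset=6 (pos 0, char 'e'): match length 2
Longest match has length 3 at offset 3.
next_char = character at position 6 + 3 = 9 -> 'f'

Best match: offset=3, length=3 (matching 'ebf' starting at position 3)
LZ77 triple: (3, 3, 'f')


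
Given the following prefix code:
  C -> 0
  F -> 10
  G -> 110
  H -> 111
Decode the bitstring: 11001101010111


Decoding step by step:
Bits 110 -> G
Bits 0 -> C
Bits 110 -> G
Bits 10 -> F
Bits 10 -> F
Bits 111 -> H


Decoded message: GCGFFH


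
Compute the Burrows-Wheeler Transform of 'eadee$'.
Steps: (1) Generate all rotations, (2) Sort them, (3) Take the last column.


Rotations (sorted):
  0: $eadee -> last char: e
  1: adee$e -> last char: e
  2: dee$ea -> last char: a
  3: e$eade -> last char: e
  4: eadee$ -> last char: $
  5: ee$ead -> last char: d


BWT = eeae$d


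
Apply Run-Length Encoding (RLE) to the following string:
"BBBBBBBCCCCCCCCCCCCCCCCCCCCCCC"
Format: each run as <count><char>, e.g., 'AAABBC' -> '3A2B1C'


Scanning runs left to right:
  i=0: run of 'B' x 7 -> '7B'
  i=7: run of 'C' x 23 -> '23C'

RLE = 7B23C


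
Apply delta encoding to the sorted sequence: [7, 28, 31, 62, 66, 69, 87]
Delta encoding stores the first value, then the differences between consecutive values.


First value: 7
Deltas:
  28 - 7 = 21
  31 - 28 = 3
  62 - 31 = 31
  66 - 62 = 4
  69 - 66 = 3
  87 - 69 = 18


Delta encoded: [7, 21, 3, 31, 4, 3, 18]


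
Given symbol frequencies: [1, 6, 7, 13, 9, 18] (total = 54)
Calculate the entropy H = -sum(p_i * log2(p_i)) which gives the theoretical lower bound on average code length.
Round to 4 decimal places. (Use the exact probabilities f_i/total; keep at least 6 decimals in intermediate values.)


Per-symbol terms -p_i * log2(p_i) with p_i = f_i/54:
  p = 1/54 = 0.018519: log2(p) = -5.754888, -p*log2(p) = 0.106572
  p = 6/54 = 0.111111: log2(p) = -3.169925, -p*log2(p) = 0.352214
  p = 7/54 = 0.129630: log2(p) = -2.947533, -p*log2(p) = 0.382088
  p = 13/54 = 0.240741: log2(p) = -2.054448, -p*log2(p) = 0.494589
  p = 9/54 = 0.166667: log2(p) = -2.584963, -p*log2(p) = 0.430827
  p = 18/54 = 0.333333: log2(p) = -1.584963, -p*log2(p) = 0.528321
H = 0.106572 + 0.352214 + 0.382088 + 0.494589 + 0.430827 + 0.528321 = 2.294611

H = 2.2946 bits/symbol


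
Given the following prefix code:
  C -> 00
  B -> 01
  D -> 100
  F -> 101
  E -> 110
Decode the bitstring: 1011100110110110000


Decoding step by step:
Bits 101 -> F
Bits 110 -> E
Bits 01 -> B
Bits 101 -> F
Bits 101 -> F
Bits 100 -> D
Bits 00 -> C


Decoded message: FEBFFDC


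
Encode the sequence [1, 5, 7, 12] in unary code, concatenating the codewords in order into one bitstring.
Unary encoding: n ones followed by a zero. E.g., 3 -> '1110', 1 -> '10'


Encode each number as n ones followed by a terminating 0:
  1 -> 10 (2 bits)
  5 -> 111110 (6 bits)
  7 -> 11111110 (8 bits)
  12 -> 1111111111110 (13 bits)
Total length = 2 + 6 + 8 + 13 = 29 bits.

Unary([1, 5, 7, 12]) = 10111110111111101111111111110 (29 bits)


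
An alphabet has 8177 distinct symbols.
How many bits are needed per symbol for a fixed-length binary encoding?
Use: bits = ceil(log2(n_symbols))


log2(8177) = 12.9974
Bracket: 2^12 = 4096 < 8177 <= 2^13 = 8192
So ceil(log2(8177)) = 13

bits = ceil(log2(8177)) = ceil(12.9974) = 13 bits


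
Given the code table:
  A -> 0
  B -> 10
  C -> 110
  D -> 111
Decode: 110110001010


Decoding:
110 -> C
110 -> C
0 -> A
0 -> A
10 -> B
10 -> B


Result: CCAABB


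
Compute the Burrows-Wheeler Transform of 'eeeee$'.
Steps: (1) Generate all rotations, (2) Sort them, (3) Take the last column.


Rotations (sorted):
  0: $eeeee -> last char: e
  1: e$eeee -> last char: e
  2: ee$eee -> last char: e
  3: eee$ee -> last char: e
  4: eeee$e -> last char: e
  5: eeeee$ -> last char: $


BWT = eeeee$


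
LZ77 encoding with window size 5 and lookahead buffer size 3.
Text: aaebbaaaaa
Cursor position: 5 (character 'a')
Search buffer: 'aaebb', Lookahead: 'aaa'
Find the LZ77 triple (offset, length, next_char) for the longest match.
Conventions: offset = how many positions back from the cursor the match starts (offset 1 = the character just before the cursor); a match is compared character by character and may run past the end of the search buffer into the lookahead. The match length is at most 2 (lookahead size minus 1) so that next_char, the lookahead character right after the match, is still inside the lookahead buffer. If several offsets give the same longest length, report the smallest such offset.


Try each offset into the search buffer:
  offset=1 (pos 4, char 'b'): match length 0
  offset=2 (pos 3, char 'b'): match length 0
  offset=3 (pos 2, char 'e'): match length 0
  offset=4 (pos 1, char 'a'): match length 1
  offset=5 (pos 0, char 'a'): match length 2
Longest match has length 2 at offset 5.
next_char = character at position 5 + 2 = 7 -> 'a'

Best match: offset=5, length=2 (matching 'aa' starting at position 0)
LZ77 triple: (5, 2, 'a')


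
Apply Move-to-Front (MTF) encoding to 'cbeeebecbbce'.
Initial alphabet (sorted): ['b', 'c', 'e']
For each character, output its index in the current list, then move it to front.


MTF encoding:
'c': index 1 in ['b', 'c', 'e'] -> ['c', 'b', 'e']
'b': index 1 in ['c', 'b', 'e'] -> ['b', 'c', 'e']
'e': index 2 in ['b', 'c', 'e'] -> ['e', 'b', 'c']
'e': index 0 in ['e', 'b', 'c'] -> ['e', 'b', 'c']
'e': index 0 in ['e', 'b', 'c'] -> ['e', 'b', 'c']
'b': index 1 in ['e', 'b', 'c'] -> ['b', 'e', 'c']
'e': index 1 in ['b', 'e', 'c'] -> ['e', 'b', 'c']
'c': index 2 in ['e', 'b', 'c'] -> ['c', 'e', 'b']
'b': index 2 in ['c', 'e', 'b'] -> ['b', 'c', 'e']
'b': index 0 in ['b', 'c', 'e'] -> ['b', 'c', 'e']
'c': index 1 in ['b', 'c', 'e'] -> ['c', 'b', 'e']
'e': index 2 in ['c', 'b', 'e'] -> ['e', 'c', 'b']


Output: [1, 1, 2, 0, 0, 1, 1, 2, 2, 0, 1, 2]


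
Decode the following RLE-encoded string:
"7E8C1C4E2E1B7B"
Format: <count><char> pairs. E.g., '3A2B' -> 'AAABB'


Expanding each <count><char> pair:
  7E -> 'EEEEEEE'
  8C -> 'CCCCCCCC'
  1C -> 'C'
  4E -> 'EEEE'
  2E -> 'EE'
  1B -> 'B'
  7B -> 'BBBBBBB'

Decoded = EEEEEEECCCCCCCCCEEEEEEBBBBBBBB


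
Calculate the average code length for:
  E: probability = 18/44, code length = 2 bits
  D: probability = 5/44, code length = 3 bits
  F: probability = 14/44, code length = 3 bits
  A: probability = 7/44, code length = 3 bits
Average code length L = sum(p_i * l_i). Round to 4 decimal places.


Weighted contributions p_i * l_i:
  E: (18/44) * 2 = 36/44
  D: (5/44) * 3 = 15/44
  F: (14/44) * 3 = 42/44
  A: (7/44) * 3 = 21/44
Sum = (36 + 15 + 42 + 21)/44 = 114/44

L = 114/44 = 2.5909 bits/symbol


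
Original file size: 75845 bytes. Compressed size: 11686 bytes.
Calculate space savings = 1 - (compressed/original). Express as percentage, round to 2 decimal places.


ratio = compressed/original = 11686/75845 = 0.154077
savings = 1 - ratio = 1 - 0.154077 = 0.845923
as a percentage: 0.845923 * 100 = 84.59%

Space savings = 1 - 11686/75845 = 84.59%


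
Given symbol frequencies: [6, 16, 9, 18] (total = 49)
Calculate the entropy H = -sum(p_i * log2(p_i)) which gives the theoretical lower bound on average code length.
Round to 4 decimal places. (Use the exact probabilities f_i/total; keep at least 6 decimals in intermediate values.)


Per-symbol terms -p_i * log2(p_i) with p_i = f_i/49:
  p = 6/49 = 0.122449: log2(p) = -3.029747, -p*log2(p) = 0.370989
  p = 16/49 = 0.326531: log2(p) = -1.614710, -p*log2(p) = 0.527252
  p = 9/49 = 0.183673: log2(p) = -2.444785, -p*log2(p) = 0.449042
  p = 18/49 = 0.367347: log2(p) = -1.444785, -p*log2(p) = 0.530737
H = 0.370989 + 0.527252 + 0.449042 + 0.530737 = 1.878020

H = 1.878 bits/symbol


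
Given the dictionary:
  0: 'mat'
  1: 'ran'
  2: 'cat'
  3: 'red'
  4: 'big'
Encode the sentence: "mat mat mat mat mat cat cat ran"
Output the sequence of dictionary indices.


Look up each word in the dictionary:
  'mat' -> 0
  'mat' -> 0
  'mat' -> 0
  'mat' -> 0
  'mat' -> 0
  'cat' -> 2
  'cat' -> 2
  'ran' -> 1

Encoded: [0, 0, 0, 0, 0, 2, 2, 1]


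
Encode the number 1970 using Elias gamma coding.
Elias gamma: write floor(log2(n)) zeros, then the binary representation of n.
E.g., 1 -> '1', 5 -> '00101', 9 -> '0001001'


num_bits = floor(log2(1970)) + 1 = 11
leading_zeros = num_bits - 1 = 10
binary(1970) = 11110110010

Elias gamma(1970) = '0000000000' + '11110110010' = 000000000011110110010 (21 bits)


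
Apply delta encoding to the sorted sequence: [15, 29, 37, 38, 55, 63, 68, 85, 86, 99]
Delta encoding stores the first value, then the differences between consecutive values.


First value: 15
Deltas:
  29 - 15 = 14
  37 - 29 = 8
  38 - 37 = 1
  55 - 38 = 17
  63 - 55 = 8
  68 - 63 = 5
  85 - 68 = 17
  86 - 85 = 1
  99 - 86 = 13


Delta encoded: [15, 14, 8, 1, 17, 8, 5, 17, 1, 13]


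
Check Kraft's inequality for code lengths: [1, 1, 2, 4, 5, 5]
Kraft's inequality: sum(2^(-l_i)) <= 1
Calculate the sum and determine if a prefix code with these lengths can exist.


Sum = 2^(-1) + 2^(-1) + 2^(-2) + 2^(-4) + 2^(-5) + 2^(-5)
    = 0.5 + 0.5 + 0.25 + 0.0625 + 0.03125 + 0.03125
    = 44/32 = 1.375
Since 1.375 > 1, Kraft's inequality is NOT satisfied.
A prefix code with these lengths CANNOT exist.

Kraft sum = 1.375. Not satisfied.


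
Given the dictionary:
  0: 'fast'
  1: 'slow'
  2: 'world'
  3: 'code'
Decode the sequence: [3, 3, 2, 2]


Look up each index in the dictionary:
  3 -> 'code'
  3 -> 'code'
  2 -> 'world'
  2 -> 'world'

Decoded: "code code world world"


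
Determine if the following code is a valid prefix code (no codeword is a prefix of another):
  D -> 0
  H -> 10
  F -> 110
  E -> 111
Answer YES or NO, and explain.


Checking each pair (does one codeword prefix another?):
  D='0' vs H='10': no prefix
  D='0' vs F='110': no prefix
  D='0' vs E='111': no prefix
  H='10' vs D='0': no prefix
  H='10' vs F='110': no prefix
  H='10' vs E='111': no prefix
  F='110' vs D='0': no prefix
  F='110' vs H='10': no prefix
  F='110' vs E='111': no prefix
  E='111' vs D='0': no prefix
  E='111' vs H='10': no prefix
  E='111' vs F='110': no prefix
No violation found over all pairs.

YES -- this is a valid prefix code. No codeword is a prefix of any other codeword.


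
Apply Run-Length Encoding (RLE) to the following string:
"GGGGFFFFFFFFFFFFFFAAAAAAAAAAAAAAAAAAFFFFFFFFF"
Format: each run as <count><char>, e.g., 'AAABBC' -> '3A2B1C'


Scanning runs left to right:
  i=0: run of 'G' x 4 -> '4G'
  i=4: run of 'F' x 14 -> '14F'
  i=18: run of 'A' x 18 -> '18A'
  i=36: run of 'F' x 9 -> '9F'

RLE = 4G14F18A9F


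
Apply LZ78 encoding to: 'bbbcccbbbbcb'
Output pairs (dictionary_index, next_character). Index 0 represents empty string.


LZ78 encoding steps:
Dictionary: {0: ''}
Step 1: w='' (idx 0), next='b' -> output (0, 'b'), add 'b' as idx 1
Step 2: w='b' (idx 1), next='b' -> output (1, 'b'), add 'bb' as idx 2
Step 3: w='' (idx 0), next='c' -> output (0, 'c'), add 'c' as idx 3
Step 4: w='c' (idx 3), next='c' -> output (3, 'c'), add 'cc' as idx 4
Step 5: w='bb' (idx 2), next='b' -> output (2, 'b'), add 'bbb' as idx 5
Step 6: w='b' (idx 1), next='c' -> output (1, 'c'), add 'bc' as idx 6
Step 7: w='b' (idx 1), end of input -> output (1, '')


Encoded: [(0, 'b'), (1, 'b'), (0, 'c'), (3, 'c'), (2, 'b'), (1, 'c'), (1, '')]


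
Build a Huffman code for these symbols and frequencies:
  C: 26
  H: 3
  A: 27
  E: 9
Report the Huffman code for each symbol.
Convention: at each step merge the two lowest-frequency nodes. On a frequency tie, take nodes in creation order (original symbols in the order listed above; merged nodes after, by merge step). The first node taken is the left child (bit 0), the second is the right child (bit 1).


Huffman tree construction:
Step 1: Merge H(3) + E(9) = 12
Step 2: Merge (H+E)(12) + C(26) = 38
Step 3: Merge A(27) + ((H+E)+C)(38) = 65
Read each symbol's code off the tree from the root (left child = 0, right child = 1).

Codes:
  C: 11 (length 2)
  H: 100 (length 3)
  A: 0 (length 1)
  E: 101 (length 3)
Average code length: 115/65 = 1.7692 bits/symbol


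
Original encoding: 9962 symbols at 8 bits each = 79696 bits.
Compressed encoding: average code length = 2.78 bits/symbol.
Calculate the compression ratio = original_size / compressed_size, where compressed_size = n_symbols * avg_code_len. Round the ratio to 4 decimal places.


original_size = n_symbols * orig_bits = 9962 * 8 = 79696 bits
compressed_size = n_symbols * avg_code_len = 9962 * 2.78 = 27694.36 bits
ratio = original_size / compressed_size = 79696 / 27694.36 = 2.8777

Compression ratio = 2.8777


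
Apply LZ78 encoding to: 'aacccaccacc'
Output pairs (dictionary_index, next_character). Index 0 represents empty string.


LZ78 encoding steps:
Dictionary: {0: ''}
Step 1: w='' (idx 0), next='a' -> output (0, 'a'), add 'a' as idx 1
Step 2: w='a' (idx 1), next='c' -> output (1, 'c'), add 'ac' as idx 2
Step 3: w='' (idx 0), next='c' -> output (0, 'c'), add 'c' as idx 3
Step 4: w='c' (idx 3), next='a' -> output (3, 'a'), add 'ca' as idx 4
Step 5: w='c' (idx 3), next='c' -> output (3, 'c'), add 'cc' as idx 5
Step 6: w='ac' (idx 2), next='c' -> output (2, 'c'), add 'acc' as idx 6


Encoded: [(0, 'a'), (1, 'c'), (0, 'c'), (3, 'a'), (3, 'c'), (2, 'c')]


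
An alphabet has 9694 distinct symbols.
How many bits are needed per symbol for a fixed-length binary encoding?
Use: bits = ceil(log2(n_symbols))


log2(9694) = 13.2429
Bracket: 2^13 = 8192 < 9694 <= 2^14 = 16384
So ceil(log2(9694)) = 14

bits = ceil(log2(9694)) = ceil(13.2429) = 14 bits


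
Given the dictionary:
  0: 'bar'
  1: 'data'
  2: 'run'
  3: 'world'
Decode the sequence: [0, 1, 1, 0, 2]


Look up each index in the dictionary:
  0 -> 'bar'
  1 -> 'data'
  1 -> 'data'
  0 -> 'bar'
  2 -> 'run'

Decoded: "bar data data bar run"


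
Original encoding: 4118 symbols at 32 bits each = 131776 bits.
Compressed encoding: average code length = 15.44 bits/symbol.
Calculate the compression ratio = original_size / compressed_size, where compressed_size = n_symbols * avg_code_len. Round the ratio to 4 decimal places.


original_size = n_symbols * orig_bits = 4118 * 32 = 131776 bits
compressed_size = n_symbols * avg_code_len = 4118 * 15.44 = 63581.92 bits
ratio = original_size / compressed_size = 131776 / 63581.92 = 2.0725

Compression ratio = 2.0725


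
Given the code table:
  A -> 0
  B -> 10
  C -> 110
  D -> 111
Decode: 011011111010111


Decoding:
0 -> A
110 -> C
111 -> D
110 -> C
10 -> B
111 -> D


Result: ACDCBD


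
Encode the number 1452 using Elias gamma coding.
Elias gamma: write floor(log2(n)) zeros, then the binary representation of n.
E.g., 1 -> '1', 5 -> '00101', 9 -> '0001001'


num_bits = floor(log2(1452)) + 1 = 11
leading_zeros = num_bits - 1 = 10
binary(1452) = 10110101100

Elias gamma(1452) = '0000000000' + '10110101100' = 000000000010110101100 (21 bits)


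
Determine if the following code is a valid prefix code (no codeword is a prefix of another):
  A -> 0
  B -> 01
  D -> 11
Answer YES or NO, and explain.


Checking each pair (does one codeword prefix another?):
  A='0' vs B='01': prefix -- VIOLATION

NO -- this is NOT a valid prefix code. A (0) is a prefix of B (01).


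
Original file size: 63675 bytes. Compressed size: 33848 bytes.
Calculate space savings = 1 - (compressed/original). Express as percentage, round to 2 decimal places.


ratio = compressed/original = 33848/63675 = 0.531574
savings = 1 - ratio = 1 - 0.531574 = 0.468426
as a percentage: 0.468426 * 100 = 46.84%

Space savings = 1 - 33848/63675 = 46.84%


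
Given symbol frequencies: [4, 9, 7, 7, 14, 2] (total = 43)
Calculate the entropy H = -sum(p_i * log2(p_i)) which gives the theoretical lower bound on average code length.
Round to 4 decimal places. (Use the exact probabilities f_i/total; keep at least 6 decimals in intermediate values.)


Per-symbol terms -p_i * log2(p_i) with p_i = f_i/43:
  p = 4/43 = 0.093023: log2(p) = -3.426265, -p*log2(p) = 0.318722
  p = 9/43 = 0.209302: log2(p) = -2.256340, -p*log2(p) = 0.472257
  p = 7/43 = 0.162791: log2(p) = -2.618910, -p*log2(p) = 0.426334
  p = 7/43 = 0.162791: log2(p) = -2.618910, -p*log2(p) = 0.426334
  p = 14/43 = 0.325581: log2(p) = -1.618910, -p*log2(p) = 0.527087
  p = 2/43 = 0.046512: log2(p) = -4.426265, -p*log2(p) = 0.205873
H = 0.318722 + 0.472257 + 0.426334 + 0.426334 + 0.527087 + 0.205873 = 2.376607

H = 2.3766 bits/symbol


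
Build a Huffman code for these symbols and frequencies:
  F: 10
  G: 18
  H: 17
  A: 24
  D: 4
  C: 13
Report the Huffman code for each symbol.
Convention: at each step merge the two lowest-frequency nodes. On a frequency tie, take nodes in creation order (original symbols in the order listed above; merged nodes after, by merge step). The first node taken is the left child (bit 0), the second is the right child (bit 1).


Huffman tree construction:
Step 1: Merge D(4) + F(10) = 14
Step 2: Merge C(13) + (D+F)(14) = 27
Step 3: Merge H(17) + G(18) = 35
Step 4: Merge A(24) + (C+(D+F))(27) = 51
Step 5: Merge (H+G)(35) + (A+(C+(D+F)))(51) = 86
Read each symbol's code off the tree from the root (left child = 0, right child = 1).

Codes:
  F: 1111 (length 4)
  G: 01 (length 2)
  H: 00 (length 2)
  A: 10 (length 2)
  D: 1110 (length 4)
  C: 110 (length 3)
Average code length: 213/86 = 2.4767 bits/symbol


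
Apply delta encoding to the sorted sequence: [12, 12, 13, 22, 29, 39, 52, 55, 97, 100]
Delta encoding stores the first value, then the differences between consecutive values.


First value: 12
Deltas:
  12 - 12 = 0
  13 - 12 = 1
  22 - 13 = 9
  29 - 22 = 7
  39 - 29 = 10
  52 - 39 = 13
  55 - 52 = 3
  97 - 55 = 42
  100 - 97 = 3


Delta encoded: [12, 0, 1, 9, 7, 10, 13, 3, 42, 3]


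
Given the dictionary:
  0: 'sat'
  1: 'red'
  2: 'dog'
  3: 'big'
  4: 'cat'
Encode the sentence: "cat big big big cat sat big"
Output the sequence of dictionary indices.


Look up each word in the dictionary:
  'cat' -> 4
  'big' -> 3
  'big' -> 3
  'big' -> 3
  'cat' -> 4
  'sat' -> 0
  'big' -> 3

Encoded: [4, 3, 3, 3, 4, 0, 3]


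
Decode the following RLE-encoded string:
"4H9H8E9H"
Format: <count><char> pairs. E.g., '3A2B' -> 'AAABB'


Expanding each <count><char> pair:
  4H -> 'HHHH'
  9H -> 'HHHHHHHHH'
  8E -> 'EEEEEEEE'
  9H -> 'HHHHHHHHH'

Decoded = HHHHHHHHHHHHHEEEEEEEEHHHHHHHHH


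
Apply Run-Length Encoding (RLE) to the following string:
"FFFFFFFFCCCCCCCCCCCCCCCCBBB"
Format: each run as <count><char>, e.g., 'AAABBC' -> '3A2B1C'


Scanning runs left to right:
  i=0: run of 'F' x 8 -> '8F'
  i=8: run of 'C' x 16 -> '16C'
  i=24: run of 'B' x 3 -> '3B'

RLE = 8F16C3B


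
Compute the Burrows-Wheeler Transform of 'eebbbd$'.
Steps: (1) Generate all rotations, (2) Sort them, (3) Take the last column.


Rotations (sorted):
  0: $eebbbd -> last char: d
  1: bbbd$ee -> last char: e
  2: bbd$eeb -> last char: b
  3: bd$eebb -> last char: b
  4: d$eebbb -> last char: b
  5: ebbbd$e -> last char: e
  6: eebbbd$ -> last char: $


BWT = debbbe$


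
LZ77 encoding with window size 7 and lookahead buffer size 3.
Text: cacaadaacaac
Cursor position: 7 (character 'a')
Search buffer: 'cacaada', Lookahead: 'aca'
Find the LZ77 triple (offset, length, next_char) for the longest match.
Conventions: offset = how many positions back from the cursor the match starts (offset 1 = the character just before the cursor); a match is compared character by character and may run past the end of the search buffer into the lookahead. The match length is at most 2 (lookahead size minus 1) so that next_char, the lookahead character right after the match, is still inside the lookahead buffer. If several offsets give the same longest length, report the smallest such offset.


Try each offset into the search buffer:
  offset=1 (pos 6, char 'a'): match length 1
  offset=2 (pos 5, char 'd'): match length 0
  offset=3 (pos 4, char 'a'): match length 1
  offset=4 (pos 3, char 'a'): match length 1
  offset=5 (pos 2, char 'c'): match length 0
  offset=6 (pos 1, char 'a'): match length 2
  offset=7 (pos 0, char 'c'): match length 0
Longest match has length 2 at offset 6.
next_char = character at position 7 + 2 = 9 -> 'a'

Best match: offset=6, length=2 (matching 'ac' starting at position 1)
LZ77 triple: (6, 2, 'a')


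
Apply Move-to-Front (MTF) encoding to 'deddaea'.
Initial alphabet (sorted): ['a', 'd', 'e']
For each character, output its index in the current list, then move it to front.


MTF encoding:
'd': index 1 in ['a', 'd', 'e'] -> ['d', 'a', 'e']
'e': index 2 in ['d', 'a', 'e'] -> ['e', 'd', 'a']
'd': index 1 in ['e', 'd', 'a'] -> ['d', 'e', 'a']
'd': index 0 in ['d', 'e', 'a'] -> ['d', 'e', 'a']
'a': index 2 in ['d', 'e', 'a'] -> ['a', 'd', 'e']
'e': index 2 in ['a', 'd', 'e'] -> ['e', 'a', 'd']
'a': index 1 in ['e', 'a', 'd'] -> ['a', 'e', 'd']


Output: [1, 2, 1, 0, 2, 2, 1]


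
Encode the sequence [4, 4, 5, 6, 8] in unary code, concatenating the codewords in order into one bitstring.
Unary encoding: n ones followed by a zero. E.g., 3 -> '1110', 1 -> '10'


Encode each number as n ones followed by a terminating 0:
  4 -> 11110 (5 bits)
  4 -> 11110 (5 bits)
  5 -> 111110 (6 bits)
  6 -> 1111110 (7 bits)
  8 -> 111111110 (9 bits)
Total length = 5 + 5 + 6 + 7 + 9 = 32 bits.

Unary([4, 4, 5, 6, 8]) = 11110111101111101111110111111110 (32 bits)


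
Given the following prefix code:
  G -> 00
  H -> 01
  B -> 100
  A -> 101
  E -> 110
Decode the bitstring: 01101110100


Decoding step by step:
Bits 01 -> H
Bits 101 -> A
Bits 110 -> E
Bits 100 -> B


Decoded message: HAEB


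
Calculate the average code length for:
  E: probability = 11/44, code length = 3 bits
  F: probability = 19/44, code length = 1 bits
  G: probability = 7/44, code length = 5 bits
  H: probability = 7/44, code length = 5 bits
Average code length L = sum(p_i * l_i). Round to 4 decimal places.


Weighted contributions p_i * l_i:
  E: (11/44) * 3 = 33/44
  F: (19/44) * 1 = 19/44
  G: (7/44) * 5 = 35/44
  H: (7/44) * 5 = 35/44
Sum = (33 + 19 + 35 + 35)/44 = 122/44

L = 122/44 = 2.7727 bits/symbol


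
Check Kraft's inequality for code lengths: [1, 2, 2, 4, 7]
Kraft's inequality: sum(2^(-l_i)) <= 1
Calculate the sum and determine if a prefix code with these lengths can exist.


Sum = 2^(-1) + 2^(-2) + 2^(-2) + 2^(-4) + 2^(-7)
    = 0.5 + 0.25 + 0.25 + 0.0625 + 0.0078125
    = 137/128 = 1.0703125
Since 1.0703125 > 1, Kraft's inequality is NOT satisfied.
A prefix code with these lengths CANNOT exist.

Kraft sum = 1.0703125. Not satisfied.


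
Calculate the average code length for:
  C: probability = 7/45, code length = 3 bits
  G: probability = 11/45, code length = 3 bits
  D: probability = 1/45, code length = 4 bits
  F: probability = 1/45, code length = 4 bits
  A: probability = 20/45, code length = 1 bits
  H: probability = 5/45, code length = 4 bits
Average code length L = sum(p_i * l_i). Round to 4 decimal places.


Weighted contributions p_i * l_i:
  C: (7/45) * 3 = 21/45
  G: (11/45) * 3 = 33/45
  D: (1/45) * 4 = 4/45
  F: (1/45) * 4 = 4/45
  A: (20/45) * 1 = 20/45
  H: (5/45) * 4 = 20/45
Sum = (21 + 33 + 4 + 4 + 20 + 20)/45 = 102/45

L = 102/45 = 2.2667 bits/symbol


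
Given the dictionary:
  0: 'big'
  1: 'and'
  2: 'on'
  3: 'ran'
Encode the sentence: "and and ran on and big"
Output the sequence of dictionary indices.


Look up each word in the dictionary:
  'and' -> 1
  'and' -> 1
  'ran' -> 3
  'on' -> 2
  'and' -> 1
  'big' -> 0

Encoded: [1, 1, 3, 2, 1, 0]


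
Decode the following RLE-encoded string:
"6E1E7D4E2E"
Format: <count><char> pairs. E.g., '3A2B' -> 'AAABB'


Expanding each <count><char> pair:
  6E -> 'EEEEEE'
  1E -> 'E'
  7D -> 'DDDDDDD'
  4E -> 'EEEE'
  2E -> 'EE'

Decoded = EEEEEEEDDDDDDDEEEEEE


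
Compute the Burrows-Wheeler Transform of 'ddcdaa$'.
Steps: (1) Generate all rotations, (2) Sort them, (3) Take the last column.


Rotations (sorted):
  0: $ddcdaa -> last char: a
  1: a$ddcda -> last char: a
  2: aa$ddcd -> last char: d
  3: cdaa$dd -> last char: d
  4: daa$ddc -> last char: c
  5: dcdaa$d -> last char: d
  6: ddcdaa$ -> last char: $


BWT = aaddcd$


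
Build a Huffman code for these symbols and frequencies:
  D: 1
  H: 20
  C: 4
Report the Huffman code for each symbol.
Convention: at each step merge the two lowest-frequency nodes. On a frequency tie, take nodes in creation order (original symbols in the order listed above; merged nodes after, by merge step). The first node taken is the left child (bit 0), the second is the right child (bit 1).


Huffman tree construction:
Step 1: Merge D(1) + C(4) = 5
Step 2: Merge (D+C)(5) + H(20) = 25
Read each symbol's code off the tree from the root (left child = 0, right child = 1).

Codes:
  D: 00 (length 2)
  H: 1 (length 1)
  C: 01 (length 2)
Average code length: 30/25 = 1.2000 bits/symbol


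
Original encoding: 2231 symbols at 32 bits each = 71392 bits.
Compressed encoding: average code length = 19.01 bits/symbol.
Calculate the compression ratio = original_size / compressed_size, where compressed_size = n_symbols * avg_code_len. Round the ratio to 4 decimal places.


original_size = n_symbols * orig_bits = 2231 * 32 = 71392 bits
compressed_size = n_symbols * avg_code_len = 2231 * 19.01 = 42411.31 bits
ratio = original_size / compressed_size = 71392 / 42411.31 = 1.6833

Compression ratio = 1.6833


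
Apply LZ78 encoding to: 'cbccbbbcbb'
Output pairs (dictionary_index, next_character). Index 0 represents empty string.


LZ78 encoding steps:
Dictionary: {0: ''}
Step 1: w='' (idx 0), next='c' -> output (0, 'c'), add 'c' as idx 1
Step 2: w='' (idx 0), next='b' -> output (0, 'b'), add 'b' as idx 2
Step 3: w='c' (idx 1), next='c' -> output (1, 'c'), add 'cc' as idx 3
Step 4: w='b' (idx 2), next='b' -> output (2, 'b'), add 'bb' as idx 4
Step 5: w='b' (idx 2), next='c' -> output (2, 'c'), add 'bc' as idx 5
Step 6: w='bb' (idx 4), end of input -> output (4, '')


Encoded: [(0, 'c'), (0, 'b'), (1, 'c'), (2, 'b'), (2, 'c'), (4, '')]


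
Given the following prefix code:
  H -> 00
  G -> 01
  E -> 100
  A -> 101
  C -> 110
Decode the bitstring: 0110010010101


Decoding step by step:
Bits 01 -> G
Bits 100 -> E
Bits 100 -> E
Bits 101 -> A
Bits 01 -> G


Decoded message: GEEAG


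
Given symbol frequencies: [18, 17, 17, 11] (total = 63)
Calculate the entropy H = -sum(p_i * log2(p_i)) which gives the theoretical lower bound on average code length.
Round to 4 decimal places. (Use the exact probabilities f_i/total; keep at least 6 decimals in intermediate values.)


Per-symbol terms -p_i * log2(p_i) with p_i = f_i/63:
  p = 18/63 = 0.285714: log2(p) = -1.807355, -p*log2(p) = 0.516387
  p = 17/63 = 0.269841: log2(p) = -1.889817, -p*log2(p) = 0.509951
  p = 17/63 = 0.269841: log2(p) = -1.889817, -p*log2(p) = 0.509951
  p = 11/63 = 0.174603: log2(p) = -2.517848, -p*log2(p) = 0.439624
H = 0.516387 + 0.509951 + 0.509951 + 0.439624 = 1.975913

H = 1.9759 bits/symbol


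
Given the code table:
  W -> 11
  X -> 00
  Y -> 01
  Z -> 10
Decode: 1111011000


Decoding:
11 -> W
11 -> W
01 -> Y
10 -> Z
00 -> X


Result: WWYZX


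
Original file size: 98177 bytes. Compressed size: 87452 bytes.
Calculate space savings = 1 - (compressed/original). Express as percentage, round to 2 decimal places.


ratio = compressed/original = 87452/98177 = 0.890759
savings = 1 - ratio = 1 - 0.890759 = 0.109241
as a percentage: 0.109241 * 100 = 10.92%

Space savings = 1 - 87452/98177 = 10.92%


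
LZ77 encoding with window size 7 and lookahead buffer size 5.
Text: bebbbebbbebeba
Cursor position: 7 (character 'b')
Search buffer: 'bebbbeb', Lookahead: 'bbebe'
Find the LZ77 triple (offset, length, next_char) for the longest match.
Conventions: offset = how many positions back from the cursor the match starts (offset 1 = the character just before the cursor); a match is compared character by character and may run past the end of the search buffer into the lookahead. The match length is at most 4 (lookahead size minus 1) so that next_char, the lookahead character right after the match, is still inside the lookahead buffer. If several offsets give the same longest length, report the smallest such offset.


Try each offset into the search buffer:
  offset=1 (pos 6, char 'b'): match length 2
  offset=2 (pos 5, char 'e'): match length 0
  offset=3 (pos 4, char 'b'): match length 1
  offset=4 (pos 3, char 'b'): match length 4
  offset=5 (pos 2, char 'b'): match length 2
  offset=6 (pos 1, char 'e'): match length 0
  offset=7 (pos 0, char 'b'): match length 1
Longest match has length 4 at offset 4.
next_char = character at position 7 + 4 = 11 -> 'e'

Best match: offset=4, length=4 (matching 'bbeb' starting at position 3)
LZ77 triple: (4, 4, 'e')


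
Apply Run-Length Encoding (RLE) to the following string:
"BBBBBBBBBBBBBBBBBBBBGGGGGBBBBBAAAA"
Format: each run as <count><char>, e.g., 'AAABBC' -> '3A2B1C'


Scanning runs left to right:
  i=0: run of 'B' x 20 -> '20B'
  i=20: run of 'G' x 5 -> '5G'
  i=25: run of 'B' x 5 -> '5B'
  i=30: run of 'A' x 4 -> '4A'

RLE = 20B5G5B4A


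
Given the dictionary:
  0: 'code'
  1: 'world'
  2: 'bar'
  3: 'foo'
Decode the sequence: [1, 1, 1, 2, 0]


Look up each index in the dictionary:
  1 -> 'world'
  1 -> 'world'
  1 -> 'world'
  2 -> 'bar'
  0 -> 'code'

Decoded: "world world world bar code"


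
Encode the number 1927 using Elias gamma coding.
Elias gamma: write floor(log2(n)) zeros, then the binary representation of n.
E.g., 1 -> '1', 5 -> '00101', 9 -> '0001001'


num_bits = floor(log2(1927)) + 1 = 11
leading_zeros = num_bits - 1 = 10
binary(1927) = 11110000111

Elias gamma(1927) = '0000000000' + '11110000111' = 000000000011110000111 (21 bits)


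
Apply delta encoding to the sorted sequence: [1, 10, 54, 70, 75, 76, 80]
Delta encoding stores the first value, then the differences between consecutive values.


First value: 1
Deltas:
  10 - 1 = 9
  54 - 10 = 44
  70 - 54 = 16
  75 - 70 = 5
  76 - 75 = 1
  80 - 76 = 4


Delta encoded: [1, 9, 44, 16, 5, 1, 4]


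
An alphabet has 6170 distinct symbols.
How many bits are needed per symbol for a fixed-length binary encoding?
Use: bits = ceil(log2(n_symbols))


log2(6170) = 12.5911
Bracket: 2^12 = 4096 < 6170 <= 2^13 = 8192
So ceil(log2(6170)) = 13

bits = ceil(log2(6170)) = ceil(12.5911) = 13 bits


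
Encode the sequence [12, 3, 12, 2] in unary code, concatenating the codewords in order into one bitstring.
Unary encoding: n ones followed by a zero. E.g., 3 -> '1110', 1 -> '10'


Encode each number as n ones followed by a terminating 0:
  12 -> 1111111111110 (13 bits)
  3 -> 1110 (4 bits)
  12 -> 1111111111110 (13 bits)
  2 -> 110 (3 bits)
Total length = 13 + 4 + 13 + 3 = 33 bits.

Unary([12, 3, 12, 2]) = 111111111111011101111111111110110 (33 bits)


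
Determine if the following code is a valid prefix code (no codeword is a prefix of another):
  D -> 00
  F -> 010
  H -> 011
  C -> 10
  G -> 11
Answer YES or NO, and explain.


Checking each pair (does one codeword prefix another?):
  D='00' vs F='010': no prefix
  D='00' vs H='011': no prefix
  D='00' vs C='10': no prefix
  D='00' vs G='11': no prefix
  F='010' vs D='00': no prefix
  F='010' vs H='011': no prefix
  F='010' vs C='10': no prefix
  F='010' vs G='11': no prefix
  H='011' vs D='00': no prefix
  H='011' vs F='010': no prefix
  H='011' vs C='10': no prefix
  H='011' vs G='11': no prefix
  C='10' vs D='00': no prefix
  C='10' vs F='010': no prefix
  C='10' vs H='011': no prefix
  C='10' vs G='11': no prefix
  G='11' vs D='00': no prefix
  G='11' vs F='010': no prefix
  G='11' vs H='011': no prefix
  G='11' vs C='10': no prefix
No violation found over all pairs.

YES -- this is a valid prefix code. No codeword is a prefix of any other codeword.


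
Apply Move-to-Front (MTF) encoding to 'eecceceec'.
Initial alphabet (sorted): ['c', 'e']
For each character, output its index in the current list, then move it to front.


MTF encoding:
'e': index 1 in ['c', 'e'] -> ['e', 'c']
'e': index 0 in ['e', 'c'] -> ['e', 'c']
'c': index 1 in ['e', 'c'] -> ['c', 'e']
'c': index 0 in ['c', 'e'] -> ['c', 'e']
'e': index 1 in ['c', 'e'] -> ['e', 'c']
'c': index 1 in ['e', 'c'] -> ['c', 'e']
'e': index 1 in ['c', 'e'] -> ['e', 'c']
'e': index 0 in ['e', 'c'] -> ['e', 'c']
'c': index 1 in ['e', 'c'] -> ['c', 'e']


Output: [1, 0, 1, 0, 1, 1, 1, 0, 1]


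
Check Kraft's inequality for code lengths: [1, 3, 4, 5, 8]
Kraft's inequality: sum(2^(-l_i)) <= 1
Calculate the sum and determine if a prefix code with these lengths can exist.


Sum = 2^(-1) + 2^(-3) + 2^(-4) + 2^(-5) + 2^(-8)
    = 0.5 + 0.125 + 0.0625 + 0.03125 + 0.00390625
    = 185/256 = 0.72265625
Since 0.72265625 <= 1, Kraft's inequality IS satisfied.
A prefix code with these lengths CAN exist.

Kraft sum = 0.72265625. Satisfied.


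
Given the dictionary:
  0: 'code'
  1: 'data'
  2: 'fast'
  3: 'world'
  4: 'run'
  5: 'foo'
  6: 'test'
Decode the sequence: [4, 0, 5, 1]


Look up each index in the dictionary:
  4 -> 'run'
  0 -> 'code'
  5 -> 'foo'
  1 -> 'data'

Decoded: "run code foo data"


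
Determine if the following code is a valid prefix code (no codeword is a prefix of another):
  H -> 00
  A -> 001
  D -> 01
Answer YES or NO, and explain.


Checking each pair (does one codeword prefix another?):
  H='00' vs A='001': prefix -- VIOLATION

NO -- this is NOT a valid prefix code. H (00) is a prefix of A (001).


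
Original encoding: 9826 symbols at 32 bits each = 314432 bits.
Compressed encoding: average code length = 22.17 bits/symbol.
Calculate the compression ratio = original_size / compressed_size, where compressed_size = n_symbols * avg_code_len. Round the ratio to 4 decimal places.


original_size = n_symbols * orig_bits = 9826 * 32 = 314432 bits
compressed_size = n_symbols * avg_code_len = 9826 * 22.17 = 217842.42 bits
ratio = original_size / compressed_size = 314432 / 217842.42 = 1.4434

Compression ratio = 1.4434


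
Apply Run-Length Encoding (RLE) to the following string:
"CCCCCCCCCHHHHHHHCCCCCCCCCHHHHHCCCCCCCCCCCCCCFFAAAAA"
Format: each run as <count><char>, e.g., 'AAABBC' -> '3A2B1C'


Scanning runs left to right:
  i=0: run of 'C' x 9 -> '9C'
  i=9: run of 'H' x 7 -> '7H'
  i=16: run of 'C' x 9 -> '9C'
  i=25: run of 'H' x 5 -> '5H'
  i=30: run of 'C' x 14 -> '14C'
  i=44: run of 'F' x 2 -> '2F'
  i=46: run of 'A' x 5 -> '5A'

RLE = 9C7H9C5H14C2F5A


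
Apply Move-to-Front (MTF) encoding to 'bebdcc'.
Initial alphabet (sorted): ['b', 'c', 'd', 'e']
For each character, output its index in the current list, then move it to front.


MTF encoding:
'b': index 0 in ['b', 'c', 'd', 'e'] -> ['b', 'c', 'd', 'e']
'e': index 3 in ['b', 'c', 'd', 'e'] -> ['e', 'b', 'c', 'd']
'b': index 1 in ['e', 'b', 'c', 'd'] -> ['b', 'e', 'c', 'd']
'd': index 3 in ['b', 'e', 'c', 'd'] -> ['d', 'b', 'e', 'c']
'c': index 3 in ['d', 'b', 'e', 'c'] -> ['c', 'd', 'b', 'e']
'c': index 0 in ['c', 'd', 'b', 'e'] -> ['c', 'd', 'b', 'e']


Output: [0, 3, 1, 3, 3, 0]


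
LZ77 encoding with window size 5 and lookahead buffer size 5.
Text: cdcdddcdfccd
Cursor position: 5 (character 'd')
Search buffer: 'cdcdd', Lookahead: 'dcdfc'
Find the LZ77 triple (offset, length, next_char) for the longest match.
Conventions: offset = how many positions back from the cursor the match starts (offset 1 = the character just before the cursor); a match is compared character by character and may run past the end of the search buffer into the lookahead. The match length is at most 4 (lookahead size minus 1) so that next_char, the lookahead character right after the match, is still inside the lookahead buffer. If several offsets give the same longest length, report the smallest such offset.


Try each offset into the search buffer:
  offset=1 (pos 4, char 'd'): match length 1
  offset=2 (pos 3, char 'd'): match length 1
  offset=3 (pos 2, char 'c'): match length 0
  offset=4 (pos 1, char 'd'): match length 3
  offset=5 (pos 0, char 'c'): match length 0
Longest match has length 3 at offset 4.
next_char = character at position 5 + 3 = 8 -> 'f'

Best match: offset=4, length=3 (matching 'dcd' starting at position 1)
LZ77 triple: (4, 3, 'f')
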